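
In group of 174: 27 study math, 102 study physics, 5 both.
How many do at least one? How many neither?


|A∪B| = 27+102-5 = 124
Neither = 174-124 = 50

At least one: 124; Neither: 50


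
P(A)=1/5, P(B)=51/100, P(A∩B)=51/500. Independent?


P(A)×P(B) = 51/500
P(A∩B) = 51/500
Equal ✓ → Independent

Yes, independent


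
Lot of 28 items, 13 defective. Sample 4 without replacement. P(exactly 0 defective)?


Hypergeometric: C(13,0)×C(15,4)/C(28,4)
= 1×1365/20475 = 1/15

P(X=0) = 1/15 ≈ 6.67%


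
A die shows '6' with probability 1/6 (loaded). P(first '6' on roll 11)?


Geometric: P(X=11) = (1-p)^(k-1)×p = (5/6)^10×1/6 = 9765625/362797056

P(X=11) = 9765625/362797056 ≈ 2.69%


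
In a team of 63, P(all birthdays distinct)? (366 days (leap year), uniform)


P(all different) = Π(366-i)/366 for i=0..62
= (366/366)×(365/366)×...×(304/366)
= 0.003452

P ≈ 0.0035 ≈ 0.35%


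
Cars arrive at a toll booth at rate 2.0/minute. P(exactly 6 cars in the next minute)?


Poisson(λ=2.0): P(X=6) = e^(-λ)×λ^k/k!
= e^(-2.0) × 2.0^6 / 6!
≈ 0.1353352832 × 64 / 720 ≈ 0.012030

P(X=6) ≈ 0.012030 ≈ 1.20%


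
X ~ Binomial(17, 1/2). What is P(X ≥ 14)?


P(X ≥ 14) = Σ P(X=i) for i=14..17
P(X=14) = 85/16384
P(X=15) = 17/16384
P(X=16) = 17/131072
P(X=17) = 1/131072
Sum = 417/65536

P(X ≥ 14) = 417/65536 ≈ 0.64%


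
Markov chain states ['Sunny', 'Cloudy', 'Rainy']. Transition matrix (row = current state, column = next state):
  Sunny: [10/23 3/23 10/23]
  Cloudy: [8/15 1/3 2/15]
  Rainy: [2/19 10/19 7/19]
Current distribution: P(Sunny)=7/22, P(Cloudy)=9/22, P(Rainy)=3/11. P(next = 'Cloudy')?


P(next=Cloudy) = Σᵢ P(now=i)×P(i→Cloudy)
= 7/22×3/23 + 9/22×1/3 + 3/11×10/19
= 21/506 + 3/22 + 30/209 = 1545/4807

P = 1545/4807 ≈ 0.3214


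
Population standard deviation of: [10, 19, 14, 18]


Mean = 61/4
  (10-61/4)²=441/16
  (19-61/4)²=225/16
  (14-61/4)²=25/16
  (18-61/4)²=121/16
Σ(x-μ)² = 203/4
σ² = (203/4)/4 = 203/16

σ = √(203/16) ≈ 3.5620


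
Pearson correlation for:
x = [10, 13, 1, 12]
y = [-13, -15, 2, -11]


n=4, Σx=36, Σy=-37, Σxy=-455, Σx²=414, Σy²=519
r = (4×(-455) - 36×(-37))/√((4×414 - 36²)(4×519 - (-37)²))
= -488/√(360×707) = -488/√254520 ≈ -488/504.4998 ≈ -0.9673

r ≈ -0.9673


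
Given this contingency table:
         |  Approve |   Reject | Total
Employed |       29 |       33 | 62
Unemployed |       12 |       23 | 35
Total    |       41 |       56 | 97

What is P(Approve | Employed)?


P(Approve | Employed) = 29/(29+33) = 29/62

P(Approve|Employed) = 29/62 ≈ 46.77%


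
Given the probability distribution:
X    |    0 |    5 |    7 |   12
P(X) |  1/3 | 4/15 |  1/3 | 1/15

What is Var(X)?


E[X] = 67/15
E[X²] = 163/5
Var(X) = E[X²] - (E[X])² = 163/5 - 4489/225 = 2846/225

Var(X) = 2846/225 ≈ 12.6489


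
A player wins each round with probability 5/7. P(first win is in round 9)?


Geometric: P(X=9) = (1-p)^(k-1)×p = (2/7)^8×5/7 = 1280/40353607

P(X=9) = 1280/40353607 ≈ 0.00%


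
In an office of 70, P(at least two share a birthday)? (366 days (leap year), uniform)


P(all different) = Π(366-i)/366 for i=0..69
= 0.000858
P(match) = 1 - 0.000858 = 0.999142

P ≈ 0.9991 ≈ 99.91%


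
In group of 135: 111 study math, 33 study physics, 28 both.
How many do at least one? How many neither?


|A∪B| = 111+33-28 = 116
Neither = 135-116 = 19

At least one: 116; Neither: 19


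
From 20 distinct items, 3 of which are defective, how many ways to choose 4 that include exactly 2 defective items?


Choose 2 of the 3 defective items and 2 of the other 17 items:
C(3,2)×C(17,2) = 3×136 = 408

408


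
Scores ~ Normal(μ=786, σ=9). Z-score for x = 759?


z = (x - μ)/σ = (759 - 786)/9 = -3.0

z = -3.0


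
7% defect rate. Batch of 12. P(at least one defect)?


P(all good) = (93/100)^12 = 418596297479370673535601/1000000000000000000000000
P(≥1 defect) = 581403702520629326464399/1000000000000000000000000

P = 581403702520629326464399/1000000000000000000000000 ≈ 58.14%


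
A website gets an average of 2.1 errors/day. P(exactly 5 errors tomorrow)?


Poisson(λ=2.1): P(X=5) = e^(-λ)×λ^k/k!
= e^(-2.1) × 2.1^5 / 5!
≈ 0.1224564283 × 40.84101 / 120 ≈ 0.041677

P(X=5) ≈ 0.041677 ≈ 4.17%


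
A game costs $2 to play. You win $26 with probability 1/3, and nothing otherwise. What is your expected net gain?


E[gain] = (26-2)×1/3 + (-2)×2/3
= 8 - 4/3 = 20/3

Expected net gain = $20/3 ≈ $6.67


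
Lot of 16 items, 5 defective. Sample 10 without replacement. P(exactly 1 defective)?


Hypergeometric: C(5,1)×C(11,9)/C(16,10)
= 5×55/8008 = 25/728

P(X=1) = 25/728 ≈ 3.43%


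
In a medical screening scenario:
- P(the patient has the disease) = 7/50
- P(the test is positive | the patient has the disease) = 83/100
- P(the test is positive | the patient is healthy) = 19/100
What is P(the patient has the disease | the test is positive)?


Using Bayes' theorem:
P(A|B) = P(B|A)·P(A) / P(B)

P(the test is positive) = 83/100 × 7/50 + 19/100 × 43/50
= 581/5000 + 817/5000 = 699/2500

P(the patient has the disease|the test is positive) = (581/5000) / (699/2500) = 581/1398

P(the patient has the disease|the test is positive) = 581/1398 ≈ 41.56%


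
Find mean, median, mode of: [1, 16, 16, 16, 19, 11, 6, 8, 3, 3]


Sorted: [1, 3, 3, 6, 8, 11, 16, 16, 16, 19]
Mean = 99/10
Median = 19/2
Freq: {1: 1, 16: 3, 19: 1, 11: 1, 6: 1, 8: 1, 3: 2}
Mode: [16]

Mean=99/10, Median=19/2, Mode=16


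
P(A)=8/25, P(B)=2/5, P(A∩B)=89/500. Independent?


P(A)×P(B) = 16/125
P(A∩B) = 89/500
Not equal → NOT independent

No, not independent


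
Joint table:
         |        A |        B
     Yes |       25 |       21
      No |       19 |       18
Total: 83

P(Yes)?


P(Yes) = (25+21)/83 = 46/83

P(Yes) = 46/83 ≈ 55.42%


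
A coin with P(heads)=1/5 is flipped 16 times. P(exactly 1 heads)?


Binomial: P(X=1) = C(16,1)×p^1×(1-p)^15
= 16 × 1/5 × 1073741824/30517578125 = 17179869184/152587890625

P(X=1) = 17179869184/152587890625 ≈ 11.26%


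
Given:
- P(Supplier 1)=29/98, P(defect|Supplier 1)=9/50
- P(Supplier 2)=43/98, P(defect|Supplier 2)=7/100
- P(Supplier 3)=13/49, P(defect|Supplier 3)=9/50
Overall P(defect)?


P(B) = Σ P(B|Aᵢ)×P(Aᵢ)
  9/50×29/98 = 261/4900
  7/100×43/98 = 43/1400
  9/50×13/49 = 117/2450
Sum = 1291/9800

P(defect) = 1291/9800 ≈ 13.17%


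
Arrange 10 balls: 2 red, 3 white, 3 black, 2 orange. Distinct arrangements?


10!/(2!×3!×3!×2!) = 25200

25200


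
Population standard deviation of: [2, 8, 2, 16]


Mean = 28/4 = 7
  (2-7)²=25
  (8-7)²=1
  (2-7)²=25
  (16-7)²=81
Σ(x-μ)² = 132
σ² = 132/4 = 33

σ = √(33) ≈ 5.7446


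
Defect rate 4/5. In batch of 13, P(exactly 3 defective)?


Binomial: P(X=3) = C(13,3)×p^3×(1-p)^10
= 286 × 64/125 × 1/9765625 = 18304/1220703125

P(X=3) = 18304/1220703125 ≈ 0.00%


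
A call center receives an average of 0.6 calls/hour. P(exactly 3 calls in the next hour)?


Poisson(λ=0.6): P(X=3) = e^(-λ)×λ^k/k!
= e^(-0.6) × 0.6^3 / 3!
≈ 0.5488116361 × 0.216 / 6 ≈ 0.019757

P(X=3) ≈ 0.019757 ≈ 1.98%


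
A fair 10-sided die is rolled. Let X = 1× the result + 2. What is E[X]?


E[die] = (1+10)/2 = 11/2
E[X] = 1×11/2 + 2 = 15/2

E[X] = 15/2


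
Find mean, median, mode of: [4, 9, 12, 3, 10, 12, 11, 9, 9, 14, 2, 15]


Sorted: [2, 3, 4, 9, 9, 9, 10, 11, 12, 12, 14, 15]
Mean = 110/12 = 55/6
Median = 19/2
Freq: {4: 1, 9: 3, 12: 2, 3: 1, 10: 1, 11: 1, 14: 1, 2: 1, 15: 1}
Mode: [9]

Mean=55/6, Median=19/2, Mode=9


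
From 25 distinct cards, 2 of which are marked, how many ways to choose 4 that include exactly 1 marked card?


Choose 1 of the 2 marked cards and 3 of the other 23 cards:
C(2,1)×C(23,3) = 2×1771 = 3542

3542


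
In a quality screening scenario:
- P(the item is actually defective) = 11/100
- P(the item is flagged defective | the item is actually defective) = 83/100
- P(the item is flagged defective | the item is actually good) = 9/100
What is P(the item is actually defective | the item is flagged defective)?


Using Bayes' theorem:
P(A|B) = P(B|A)·P(A) / P(B)

P(the item is flagged defective) = 83/100 × 11/100 + 9/100 × 89/100
= 913/10000 + 801/10000 = 857/5000

P(the item is actually defective|the item is flagged defective) = (913/10000) / (857/5000) = 913/1714

P(the item is actually defective|the item is flagged defective) = 913/1714 ≈ 53.27%


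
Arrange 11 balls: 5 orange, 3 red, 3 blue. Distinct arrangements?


11!/(5!×3!×3!) = 9240

9240


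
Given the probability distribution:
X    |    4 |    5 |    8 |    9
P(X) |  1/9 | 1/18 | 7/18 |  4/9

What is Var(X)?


E[X] = 47/6
E[X²] = 1153/18
Var(X) = E[X²] - (E[X])² = 1153/18 - 2209/36 = 97/36

Var(X) = 97/36 ≈ 2.6944


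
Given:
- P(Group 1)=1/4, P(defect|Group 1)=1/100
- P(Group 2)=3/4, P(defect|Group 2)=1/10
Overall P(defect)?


P(B) = Σ P(B|Aᵢ)×P(Aᵢ)
  1/100×1/4 = 1/400
  1/10×3/4 = 3/40
Sum = 31/400

P(defect) = 31/400 ≈ 7.75%


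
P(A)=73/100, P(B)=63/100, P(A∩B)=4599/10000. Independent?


P(A)×P(B) = 4599/10000
P(A∩B) = 4599/10000
Equal ✓ → Independent

Yes, independent


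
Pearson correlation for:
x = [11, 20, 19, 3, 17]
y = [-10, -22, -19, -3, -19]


n=5, Σx=70, Σy=-73, Σxy=-1243, Σx²=1180, Σy²=1315
r = (5×(-1243) - 70×(-73))/√((5×1180 - 70²)(5×1315 - (-73)²))
= -1105/√(1000×1246) = -1105/√1246000 ≈ -1105/1116.2437 ≈ -0.9899

r ≈ -0.9899


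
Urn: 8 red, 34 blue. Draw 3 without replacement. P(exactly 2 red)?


Hypergeometric: C(8,2)×C(34,1)/C(42,3)
= 28×34/11480 = 17/205

P(X=2) = 17/205 ≈ 8.29%


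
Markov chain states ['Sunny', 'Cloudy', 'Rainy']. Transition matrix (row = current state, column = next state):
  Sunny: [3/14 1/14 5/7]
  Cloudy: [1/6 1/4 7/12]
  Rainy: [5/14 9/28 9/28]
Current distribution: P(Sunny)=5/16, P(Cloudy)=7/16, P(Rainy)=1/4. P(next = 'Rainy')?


P(next=Rainy) = Σᵢ P(now=i)×P(i→Rainy)
= 5/16×5/7 + 7/16×7/12 + 1/4×9/28
= 25/112 + 49/192 + 9/112 = 751/1344

P = 751/1344 ≈ 0.5588


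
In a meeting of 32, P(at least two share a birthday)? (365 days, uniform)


P(all different) = Π(365-i)/365 for i=0..31
= 0.246652
P(match) = 1 - 0.246652 = 0.753348

P ≈ 0.7533 ≈ 75.33%


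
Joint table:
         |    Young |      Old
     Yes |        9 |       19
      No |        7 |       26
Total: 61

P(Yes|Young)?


P(Yes|Young) = 9/(9+7) = 9/16

P = 9/16 ≈ 56.25%


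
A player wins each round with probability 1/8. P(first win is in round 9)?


Geometric: P(X=9) = (1-p)^(k-1)×p = (7/8)^8×1/8 = 5764801/134217728

P(X=9) = 5764801/134217728 ≈ 4.30%


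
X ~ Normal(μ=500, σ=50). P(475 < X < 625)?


z₁=(475-500)/50=-0.5, z₂=(625-500)/50=2.5
P = Φ(2.5) - Φ(-0.5) = 0.993790 - 0.308538 = 0.685252 ≈ 0.6853

P(475 < X < 625) ≈ 0.6853


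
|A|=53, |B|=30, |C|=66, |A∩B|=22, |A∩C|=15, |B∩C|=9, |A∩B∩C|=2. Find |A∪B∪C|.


|A∪B∪C| = 53+30+66-22-15-9+2 = 105

|A∪B∪C| = 105


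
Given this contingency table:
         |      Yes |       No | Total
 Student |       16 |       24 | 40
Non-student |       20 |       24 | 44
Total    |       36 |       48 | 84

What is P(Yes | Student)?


P(Yes | Student) = 16/(16+24) = 16/40 = 2/5

P(Yes|Student) = 2/5 ≈ 40.00%


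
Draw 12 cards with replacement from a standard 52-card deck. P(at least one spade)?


P(not a spade) = 39/52 = 3/4
P(none in 12 draws) = (3/4)^12 = 531441/16777216
P(≥1 spade) = 1 - 531441/16777216 = 16245775/16777216

P = 16245775/16777216 ≈ 96.83%


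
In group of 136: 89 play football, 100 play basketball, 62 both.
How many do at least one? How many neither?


|A∪B| = 89+100-62 = 127
Neither = 136-127 = 9

At least one: 127; Neither: 9


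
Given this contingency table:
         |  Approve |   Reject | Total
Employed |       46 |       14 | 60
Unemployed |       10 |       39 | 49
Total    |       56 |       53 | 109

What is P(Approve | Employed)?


P(Approve | Employed) = 46/(46+14) = 46/60 = 23/30

P(Approve|Employed) = 23/30 ≈ 76.67%


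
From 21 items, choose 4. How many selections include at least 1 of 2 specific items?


Complement: C(21,4) - C(19,4) = 5985 - 3876 = 2109

2109


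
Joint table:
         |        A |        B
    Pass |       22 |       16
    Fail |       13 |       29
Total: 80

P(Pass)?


P(Pass) = (22+16)/80 = 38/80 = 19/40

P(Pass) = 19/40 ≈ 47.50%


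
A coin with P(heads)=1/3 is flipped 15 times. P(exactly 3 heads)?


Binomial: P(X=3) = C(15,3)×p^3×(1-p)^12
= 455 × 1/27 × 4096/531441 = 1863680/14348907

P(X=3) = 1863680/14348907 ≈ 12.99%


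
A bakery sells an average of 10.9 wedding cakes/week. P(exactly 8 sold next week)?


Poisson(λ=10.9): P(X=8) = e^(-λ)×λ^k/k!
= e^(-10.9) × 10.9^8 / 8!
≈ 1.8458234e-05 × 199256264.169 / 40320 ≈ 0.091218

P(X=8) ≈ 0.091218 ≈ 9.12%


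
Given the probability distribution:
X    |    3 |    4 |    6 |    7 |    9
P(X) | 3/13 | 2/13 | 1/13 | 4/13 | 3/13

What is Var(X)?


E[X] = 6
E[X²] = 534/13
Var(X) = E[X²] - (E[X])² = 534/13 - 36 = 66/13

Var(X) = 66/13 ≈ 5.0769


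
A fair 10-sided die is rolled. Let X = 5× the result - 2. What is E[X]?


E[die] = (1+10)/2 = 11/2
E[X] = 5×11/2 - 2 = 51/2

E[X] = 51/2


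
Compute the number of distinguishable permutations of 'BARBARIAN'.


Letters: 9, freq: {'B': 2, 'A': 3, 'R': 2, 'I': 1, 'N': 1}
9!/(2!×3!×2!×1!×1!) = 362880/24 = 15120

15120


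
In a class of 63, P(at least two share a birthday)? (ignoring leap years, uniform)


P(all different) = Π(365-i)/365 for i=0..62
= 0.003396
P(match) = 1 - 0.003396 = 0.996604

P ≈ 0.9966 ≈ 99.66%


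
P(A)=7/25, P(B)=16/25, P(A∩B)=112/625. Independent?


P(A)×P(B) = 112/625
P(A∩B) = 112/625
Equal ✓ → Independent

Yes, independent


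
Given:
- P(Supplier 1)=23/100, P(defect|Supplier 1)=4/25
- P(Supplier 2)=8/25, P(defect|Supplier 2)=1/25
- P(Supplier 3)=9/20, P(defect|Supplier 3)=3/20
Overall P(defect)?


P(B) = Σ P(B|Aᵢ)×P(Aᵢ)
  4/25×23/100 = 23/625
  1/25×8/25 = 8/625
  3/20×9/20 = 27/400
Sum = 1171/10000

P(defect) = 1171/10000 ≈ 11.71%


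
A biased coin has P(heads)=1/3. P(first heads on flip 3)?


Geometric: P(X=3) = (1-p)^(k-1)×p = (2/3)^2×1/3 = 4/27

P(X=3) = 4/27 ≈ 14.81%


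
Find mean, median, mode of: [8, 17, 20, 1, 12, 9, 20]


Sorted: [1, 8, 9, 12, 17, 20, 20]
Mean = 87/7
Median = 12
Freq: {8: 1, 17: 1, 20: 2, 1: 1, 12: 1, 9: 1}
Mode: [20]

Mean=87/7, Median=12, Mode=20


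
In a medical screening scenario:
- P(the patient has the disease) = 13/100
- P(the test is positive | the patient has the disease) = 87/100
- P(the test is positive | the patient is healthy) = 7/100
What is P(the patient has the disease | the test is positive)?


Using Bayes' theorem:
P(A|B) = P(B|A)·P(A) / P(B)

P(the test is positive) = 87/100 × 13/100 + 7/100 × 87/100
= 1131/10000 + 609/10000 = 87/500

P(the patient has the disease|the test is positive) = (1131/10000) / (87/500) = 13/20

P(the patient has the disease|the test is positive) = 13/20 ≈ 65.00%


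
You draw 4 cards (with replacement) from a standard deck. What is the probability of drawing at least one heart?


P(not a heart) = 39/52 = 3/4
P(none in 4 draws) = (3/4)^4 = 81/256
P(≥1 heart) = 1 - 81/256 = 175/256

P = 175/256 ≈ 68.36%


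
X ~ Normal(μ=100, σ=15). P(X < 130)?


z = (130-100)/15 = 2.0
P(Z < 2.0) = 0.9772

P(X < 130) ≈ 0.9772


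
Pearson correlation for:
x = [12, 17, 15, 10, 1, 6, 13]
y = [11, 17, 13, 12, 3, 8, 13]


n=7, Σx=74, Σy=77, Σxy=956, Σx²=964, Σy²=965
r = (7×956 - 74×77)/√((7×964 - 74²)(7×965 - 77²))
= 994/√(1272×826) = 994/√1050672 ≈ 994/1025.0229 ≈ 0.9697

r ≈ 0.9697


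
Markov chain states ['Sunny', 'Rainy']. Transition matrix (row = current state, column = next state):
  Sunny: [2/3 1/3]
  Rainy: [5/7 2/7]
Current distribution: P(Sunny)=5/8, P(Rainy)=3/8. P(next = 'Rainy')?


P(next=Rainy) = Σᵢ P(now=i)×P(i→Rainy)
= 5/8×1/3 + 3/8×2/7
= 5/24 + 3/28 = 53/168

P = 53/168 ≈ 0.3155


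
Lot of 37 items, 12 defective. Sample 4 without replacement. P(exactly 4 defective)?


Hypergeometric: C(12,4)×C(25,0)/C(37,4)
= 495×1/66045 = 33/4403

P(X=4) = 33/4403 ≈ 0.75%


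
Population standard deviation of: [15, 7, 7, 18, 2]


Mean = 49/5
  (15-49/5)²=676/25
  (7-49/5)²=196/25
  (7-49/5)²=196/25
  (18-49/5)²=1681/25
  (2-49/5)²=1521/25
Σ(x-μ)² = 854/5
σ² = (854/5)/5 = 854/25

σ = √(854/25) ≈ 5.8447


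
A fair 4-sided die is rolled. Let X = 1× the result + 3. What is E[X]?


E[die] = (1+4)/2 = 5/2
E[X] = 1×5/2 + 3 = 11/2

E[X] = 11/2


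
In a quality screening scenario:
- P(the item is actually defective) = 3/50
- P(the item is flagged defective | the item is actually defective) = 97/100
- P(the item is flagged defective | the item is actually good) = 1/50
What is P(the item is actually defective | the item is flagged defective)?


Using Bayes' theorem:
P(A|B) = P(B|A)·P(A) / P(B)

P(the item is flagged defective) = 97/100 × 3/50 + 1/50 × 47/50
= 291/5000 + 47/2500 = 77/1000

P(the item is actually defective|the item is flagged defective) = (291/5000) / (77/1000) = 291/385

P(the item is actually defective|the item is flagged defective) = 291/385 ≈ 75.58%


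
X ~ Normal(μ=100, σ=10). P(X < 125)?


z = (125-100)/10 = 2.5
P(Z < 2.5) = 0.9938

P(X < 125) ≈ 0.9938


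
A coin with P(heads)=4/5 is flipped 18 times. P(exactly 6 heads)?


Binomial: P(X=6) = C(18,6)×p^6×(1-p)^12
= 18564 × 4096/15625 × 1/244140625 = 76038144/3814697265625

P(X=6) = 76038144/3814697265625 ≈ 0.00%


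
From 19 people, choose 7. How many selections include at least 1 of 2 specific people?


Complement: C(19,7) - C(17,7) = 50388 - 19448 = 30940

30940


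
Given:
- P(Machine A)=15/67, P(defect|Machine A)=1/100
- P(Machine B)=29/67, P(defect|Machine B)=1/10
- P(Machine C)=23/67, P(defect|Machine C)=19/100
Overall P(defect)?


P(B) = Σ P(B|Aᵢ)×P(Aᵢ)
  1/100×15/67 = 3/1340
  1/10×29/67 = 29/670
  19/100×23/67 = 437/6700
Sum = 371/3350

P(defect) = 371/3350 ≈ 11.07%


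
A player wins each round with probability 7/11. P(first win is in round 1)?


Geometric: P(X=1) = (1-p)^(k-1)×p = (4/11)^0×7/11 = 7/11

P(X=1) = 7/11 ≈ 63.64%


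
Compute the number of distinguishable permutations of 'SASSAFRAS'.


Letters: 9, freq: {'S': 4, 'A': 3, 'F': 1, 'R': 1}
9!/(4!×3!×1!×1!) = 362880/144 = 2520

2520


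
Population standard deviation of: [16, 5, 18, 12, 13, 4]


Mean = 68/6 = 34/3
  (16-34/3)²=196/9
  (5-34/3)²=361/9
  (18-34/3)²=400/9
  (12-34/3)²=4/9
  (13-34/3)²=25/9
  (4-34/3)²=484/9
Σ(x-μ)² = 490/3
σ² = (490/3)/6 = 245/9

σ = √(245/9) ≈ 5.2175


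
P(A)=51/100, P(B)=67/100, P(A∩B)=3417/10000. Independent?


P(A)×P(B) = 3417/10000
P(A∩B) = 3417/10000
Equal ✓ → Independent

Yes, independent


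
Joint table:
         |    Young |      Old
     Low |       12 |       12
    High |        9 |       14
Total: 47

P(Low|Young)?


P(Low|Young) = 12/(12+9) = 12/21 = 4/7

P = 4/7 ≈ 57.14%


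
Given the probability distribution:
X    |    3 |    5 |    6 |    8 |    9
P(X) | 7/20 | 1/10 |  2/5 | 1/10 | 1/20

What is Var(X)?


E[X] = 26/5
E[X²] = 61/2
Var(X) = E[X²] - (E[X])² = 61/2 - 676/25 = 173/50

Var(X) = 173/50 ≈ 3.4600


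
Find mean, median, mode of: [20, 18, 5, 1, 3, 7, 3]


Sorted: [1, 3, 3, 5, 7, 18, 20]
Mean = 57/7
Median = 5
Freq: {20: 1, 18: 1, 5: 1, 1: 1, 3: 2, 7: 1}
Mode: [3]

Mean=57/7, Median=5, Mode=3


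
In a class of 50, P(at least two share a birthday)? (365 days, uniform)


P(all different) = Π(365-i)/365 for i=0..49
= 0.029626
P(match) = 1 - 0.029626 = 0.970374

P ≈ 0.9704 ≈ 97.04%


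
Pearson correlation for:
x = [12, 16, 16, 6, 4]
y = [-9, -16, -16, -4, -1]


n=5, Σx=54, Σy=-46, Σxy=-648, Σx²=708, Σy²=610
r = (5×(-648) - 54×(-46))/√((5×708 - 54²)(5×610 - (-46)²))
= -756/√(624×934) = -756/√582816 ≈ -756/763.4239 ≈ -0.9903

r ≈ -0.9903


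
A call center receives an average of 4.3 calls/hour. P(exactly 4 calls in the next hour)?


Poisson(λ=4.3): P(X=4) = e^(-λ)×λ^k/k!
= e^(-4.3) × 4.3^4 / 4!
≈ 0.01356855901 × 341.8801 / 24 ≈ 0.193284

P(X=4) ≈ 0.193284 ≈ 19.33%


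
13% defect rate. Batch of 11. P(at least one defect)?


P(all good) = (87/100)^11 = 2161283703465490489863/10000000000000000000000
P(≥1 defect) = 7838716296534509510137/10000000000000000000000

P = 7838716296534509510137/10000000000000000000000 ≈ 78.39%


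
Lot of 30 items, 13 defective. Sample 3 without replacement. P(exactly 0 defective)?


Hypergeometric: C(13,0)×C(17,3)/C(30,3)
= 1×680/4060 = 34/203

P(X=0) = 34/203 ≈ 16.75%


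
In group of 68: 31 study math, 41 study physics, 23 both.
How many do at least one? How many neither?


|A∪B| = 31+41-23 = 49
Neither = 68-49 = 19

At least one: 49; Neither: 19


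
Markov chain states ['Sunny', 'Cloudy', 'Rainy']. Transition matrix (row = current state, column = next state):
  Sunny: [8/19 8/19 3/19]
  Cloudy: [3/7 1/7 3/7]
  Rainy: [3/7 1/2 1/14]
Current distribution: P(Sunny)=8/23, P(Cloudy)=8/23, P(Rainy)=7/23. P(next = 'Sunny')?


P(next=Sunny) = Σᵢ P(now=i)×P(i→Sunny)
= 8/23×8/19 + 8/23×3/7 + 7/23×3/7
= 64/437 + 24/161 + 3/23 = 1303/3059

P = 1303/3059 ≈ 0.4260


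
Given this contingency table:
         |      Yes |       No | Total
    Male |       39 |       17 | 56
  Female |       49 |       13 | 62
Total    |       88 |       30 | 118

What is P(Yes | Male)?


P(Yes | Male) = 39/(39+17) = 39/56

P(Yes|Male) = 39/56 ≈ 69.64%


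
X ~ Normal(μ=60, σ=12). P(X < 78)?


z = (78-60)/12 = 1.5
P(Z < 1.5) = 0.9332

P(X < 78) ≈ 0.9332


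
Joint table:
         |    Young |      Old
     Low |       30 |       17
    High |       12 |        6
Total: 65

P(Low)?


P(Low) = (30+17)/65 = 47/65

P(Low) = 47/65 ≈ 72.31%


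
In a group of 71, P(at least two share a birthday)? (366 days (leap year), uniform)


P(all different) = Π(366-i)/366 for i=0..70
= 0.000694
P(match) = 1 - 0.000694 = 0.999306

P ≈ 0.9993 ≈ 99.93%


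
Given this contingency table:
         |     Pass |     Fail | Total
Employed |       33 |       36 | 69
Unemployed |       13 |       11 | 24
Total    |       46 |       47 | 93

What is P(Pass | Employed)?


P(Pass | Employed) = 33/(33+36) = 33/69 = 11/23

P(Pass|Employed) = 11/23 ≈ 47.83%


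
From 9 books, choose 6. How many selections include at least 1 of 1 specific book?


Complement: C(9,6) - C(8,6) = 84 - 28 = 56

56


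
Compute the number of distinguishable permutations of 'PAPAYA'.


Letters: 6, freq: {'P': 2, 'A': 3, 'Y': 1}
6!/(2!×3!×1!) = 720/12 = 60

60


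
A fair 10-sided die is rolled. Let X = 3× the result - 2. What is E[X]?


E[die] = (1+10)/2 = 11/2
E[X] = 3×11/2 - 2 = 29/2

E[X] = 29/2


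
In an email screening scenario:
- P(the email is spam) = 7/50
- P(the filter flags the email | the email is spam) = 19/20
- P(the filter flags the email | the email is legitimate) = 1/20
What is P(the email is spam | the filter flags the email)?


Using Bayes' theorem:
P(A|B) = P(B|A)·P(A) / P(B)

P(the filter flags the email) = 19/20 × 7/50 + 1/20 × 43/50
= 133/1000 + 43/1000 = 22/125

P(the email is spam|the filter flags the email) = (133/1000) / (22/125) = 133/176

P(the email is spam|the filter flags the email) = 133/176 ≈ 75.57%


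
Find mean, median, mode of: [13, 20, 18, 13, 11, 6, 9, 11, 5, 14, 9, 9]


Sorted: [5, 6, 9, 9, 9, 11, 11, 13, 13, 14, 18, 20]
Mean = 138/12 = 23/2
Median = 11
Freq: {13: 2, 20: 1, 18: 1, 11: 2, 6: 1, 9: 3, 5: 1, 14: 1}
Mode: [9]

Mean=23/2, Median=11, Mode=9


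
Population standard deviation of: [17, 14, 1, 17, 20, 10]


Mean = 79/6
  (17-79/6)²=529/36
  (14-79/6)²=25/36
  (1-79/6)²=5329/36
  (17-79/6)²=529/36
  (20-79/6)²=1681/36
  (10-79/6)²=361/36
Σ(x-μ)² = 1409/6
σ² = (1409/6)/6 = 1409/36

σ = √(1409/36) ≈ 6.2561


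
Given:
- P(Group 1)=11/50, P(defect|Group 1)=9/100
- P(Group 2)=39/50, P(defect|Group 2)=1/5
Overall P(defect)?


P(B) = Σ P(B|Aᵢ)×P(Aᵢ)
  9/100×11/50 = 99/5000
  1/5×39/50 = 39/250
Sum = 879/5000

P(defect) = 879/5000 ≈ 17.58%


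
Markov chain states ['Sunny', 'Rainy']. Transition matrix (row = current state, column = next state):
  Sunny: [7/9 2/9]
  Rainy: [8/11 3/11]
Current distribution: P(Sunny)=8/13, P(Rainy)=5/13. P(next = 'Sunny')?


P(next=Sunny) = Σᵢ P(now=i)×P(i→Sunny)
= 8/13×7/9 + 5/13×8/11
= 56/117 + 40/143 = 976/1287

P = 976/1287 ≈ 0.7584


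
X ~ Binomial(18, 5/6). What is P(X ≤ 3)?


P(X ≤ 3) = Σ P(X=i) for i=0..3
P(X=0) = 1/101559956668416
P(X=1) = 5/5642219814912
P(X=2) = 425/11284439629824
P(X=3) = 2125/2115832430592
Sum = 26479/25389989167104

P(X ≤ 3) = 26479/25389989167104 ≈ 0.00%


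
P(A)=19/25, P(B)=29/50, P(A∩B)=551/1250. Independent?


P(A)×P(B) = 551/1250
P(A∩B) = 551/1250
Equal ✓ → Independent

Yes, independent


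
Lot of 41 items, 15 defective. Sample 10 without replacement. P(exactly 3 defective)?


Hypergeometric: C(15,3)×C(26,7)/C(41,10)
= 455×657800/1121099408 = 261625/979982

P(X=3) = 261625/979982 ≈ 26.70%


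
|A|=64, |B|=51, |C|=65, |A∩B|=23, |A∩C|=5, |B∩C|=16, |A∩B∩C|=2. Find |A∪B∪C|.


|A∪B∪C| = 64+51+65-23-5-16+2 = 138

|A∪B∪C| = 138


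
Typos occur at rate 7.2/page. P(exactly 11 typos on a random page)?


Poisson(λ=7.2): P(X=11) = e^(-λ)×λ^k/k!
= e^(-7.2) × 7.2^11 / 11!
≈ 0.0007465858084 × 2695612494.69 / 39916800 ≈ 0.050418

P(X=11) ≈ 0.050418 ≈ 5.04%


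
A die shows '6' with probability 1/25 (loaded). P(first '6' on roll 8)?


Geometric: P(X=8) = (1-p)^(k-1)×p = (24/25)^7×1/25 = 4586471424/152587890625

P(X=8) = 4586471424/152587890625 ≈ 3.01%


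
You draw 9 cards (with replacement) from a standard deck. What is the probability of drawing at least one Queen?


P(not a Queen) = 48/52 = 12/13
P(none in 9 draws) = (12/13)^9 = 5159780352/10604499373
P(≥1 Queen) = 1 - 5159780352/10604499373 = 5444719021/10604499373

P = 5444719021/10604499373 ≈ 51.34%


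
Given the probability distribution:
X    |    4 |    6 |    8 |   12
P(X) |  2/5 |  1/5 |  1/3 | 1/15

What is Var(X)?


E[X] = 94/15
E[X²] = 668/15
Var(X) = E[X²] - (E[X])² = 668/15 - 8836/225 = 1184/225

Var(X) = 1184/225 ≈ 5.2622


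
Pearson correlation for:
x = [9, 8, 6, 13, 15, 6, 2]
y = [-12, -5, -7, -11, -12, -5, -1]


n=7, Σx=59, Σy=-53, Σxy=-545, Σx²=615, Σy²=509
r = (7×(-545) - 59×(-53))/√((7×615 - 59²)(7×509 - (-53)²))
= -688/√(824×754) = -688/√621296 ≈ -688/788.2233 ≈ -0.8728

r ≈ -0.8728


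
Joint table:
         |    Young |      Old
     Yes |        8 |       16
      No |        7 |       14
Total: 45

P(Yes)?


P(Yes) = (8+16)/45 = 24/45 = 8/15

P(Yes) = 8/15 ≈ 53.33%


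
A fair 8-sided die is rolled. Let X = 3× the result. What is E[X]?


E[die] = (1+8)/2 = 9/2
E[X] = 3 × 9/2 = 27/2

E[X] = 27/2


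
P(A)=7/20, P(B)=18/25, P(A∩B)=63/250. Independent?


P(A)×P(B) = 63/250
P(A∩B) = 63/250
Equal ✓ → Independent

Yes, independent


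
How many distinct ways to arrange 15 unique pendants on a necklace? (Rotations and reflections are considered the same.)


Free circular arrangements: rotations and reflections both identified.
(n-1)!/2 = 14!/2 = 87178291200/2 = 43589145600

43589145600


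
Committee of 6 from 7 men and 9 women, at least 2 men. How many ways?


Count by #men:
  2M,4W: C(7,2)×C(9,4)=2646
  3M,3W: C(7,3)×C(9,3)=2940
  4M,2W: C(7,4)×C(9,2)=1260
  5M,1W: C(7,5)×C(9,1)=189
  6M,0W: C(7,6)×C(9,0)=7
Total = 7042

7042


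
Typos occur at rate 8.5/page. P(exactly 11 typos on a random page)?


Poisson(λ=8.5): P(X=11) = e^(-λ)×λ^k/k!
= e^(-8.5) × 8.5^11 / 11!
≈ 0.000203468369 × 16734324369 / 39916800 ≈ 0.085300

P(X=11) ≈ 0.085300 ≈ 8.53%


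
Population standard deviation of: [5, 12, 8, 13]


Mean = 38/4 = 19/2
  (5-19/2)²=81/4
  (12-19/2)²=25/4
  (8-19/2)²=9/4
  (13-19/2)²=49/4
Σ(x-μ)² = 41
σ² = 41/4

σ = √(41/4) ≈ 3.2016


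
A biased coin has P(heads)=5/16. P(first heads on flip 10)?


Geometric: P(X=10) = (1-p)^(k-1)×p = (11/16)^9×5/16 = 11789738455/1099511627776

P(X=10) = 11789738455/1099511627776 ≈ 1.07%


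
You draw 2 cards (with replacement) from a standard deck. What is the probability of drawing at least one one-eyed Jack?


P(not a one-eyed Jack) = 50/52 = 25/26
P(none in 2 draws) = (25/26)^2 = 625/676
P(≥1 one-eyed Jack) = 1 - 625/676 = 51/676

P = 51/676 ≈ 7.54%


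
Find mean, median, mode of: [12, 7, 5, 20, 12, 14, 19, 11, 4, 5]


Sorted: [4, 5, 5, 7, 11, 12, 12, 14, 19, 20]
Mean = 109/10
Median = 23/2
Freq: {12: 2, 7: 1, 5: 2, 20: 1, 14: 1, 19: 1, 11: 1, 4: 1}
Mode: [5, 12]

Mean=109/10, Median=23/2, Mode=[5, 12]


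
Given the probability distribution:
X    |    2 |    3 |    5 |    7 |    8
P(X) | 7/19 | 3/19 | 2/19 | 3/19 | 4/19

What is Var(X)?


E[X] = 86/19
E[X²] = 508/19
Var(X) = E[X²] - (E[X])² = 508/19 - 7396/361 = 2256/361

Var(X) = 2256/361 ≈ 6.2493


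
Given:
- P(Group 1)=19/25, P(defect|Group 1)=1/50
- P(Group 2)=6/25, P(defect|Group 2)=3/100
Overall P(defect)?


P(B) = Σ P(B|Aᵢ)×P(Aᵢ)
  1/50×19/25 = 19/1250
  3/100×6/25 = 9/1250
Sum = 14/625

P(defect) = 14/625 ≈ 2.24%


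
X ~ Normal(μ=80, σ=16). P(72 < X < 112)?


z₁=(72-80)/16=-0.5, z₂=(112-80)/16=2.0
P = Φ(2.0) - Φ(-0.5) = 0.977250 - 0.308538 = 0.668712 ≈ 0.6687

P(72 < X < 112) ≈ 0.6687


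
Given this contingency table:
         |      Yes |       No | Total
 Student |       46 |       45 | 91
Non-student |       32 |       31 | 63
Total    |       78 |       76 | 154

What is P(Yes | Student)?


P(Yes | Student) = 46/(46+45) = 46/91

P(Yes|Student) = 46/91 ≈ 50.55%


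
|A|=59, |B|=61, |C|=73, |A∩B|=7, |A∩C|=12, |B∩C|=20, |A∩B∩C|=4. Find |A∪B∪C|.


|A∪B∪C| = 59+61+73-7-12-20+4 = 158

|A∪B∪C| = 158


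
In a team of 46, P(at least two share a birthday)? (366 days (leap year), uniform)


P(all different) = Π(366-i)/366 for i=0..45
= 0.052187
P(match) = 1 - 0.052187 = 0.947813

P ≈ 0.9478 ≈ 94.78%


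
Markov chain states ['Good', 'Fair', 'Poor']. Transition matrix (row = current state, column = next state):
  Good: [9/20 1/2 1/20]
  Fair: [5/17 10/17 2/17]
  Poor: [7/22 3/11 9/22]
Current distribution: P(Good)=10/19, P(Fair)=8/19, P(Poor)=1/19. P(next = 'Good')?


P(next=Good) = Σᵢ P(now=i)×P(i→Good)
= 10/19×9/20 + 8/19×5/17 + 1/19×7/22
= 9/38 + 40/323 + 7/418 = 1341/3553

P = 1341/3553 ≈ 0.3774


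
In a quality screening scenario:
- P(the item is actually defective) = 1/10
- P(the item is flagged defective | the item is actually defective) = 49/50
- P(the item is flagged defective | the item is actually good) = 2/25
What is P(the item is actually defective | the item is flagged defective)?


Using Bayes' theorem:
P(A|B) = P(B|A)·P(A) / P(B)

P(the item is flagged defective) = 49/50 × 1/10 + 2/25 × 9/10
= 49/500 + 9/125 = 17/100

P(the item is actually defective|the item is flagged defective) = (49/500) / (17/100) = 49/85

P(the item is actually defective|the item is flagged defective) = 49/85 ≈ 57.65%


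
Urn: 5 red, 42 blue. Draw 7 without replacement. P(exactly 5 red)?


Hypergeometric: C(5,5)×C(42,2)/C(47,7)
= 1×861/62891499 = 7/511313

P(X=5) = 7/511313 ≈ 0.00%


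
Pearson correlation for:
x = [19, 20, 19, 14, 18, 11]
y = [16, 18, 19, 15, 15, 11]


n=6, Σx=101, Σy=94, Σxy=1626, Σx²=1763, Σy²=1512
r = (6×1626 - 101×94)/√((6×1763 - 101²)(6×1512 - 94²))
= 262/√(377×236) = 262/√88972 ≈ 262/298.2817 ≈ 0.8784

r ≈ 0.8784


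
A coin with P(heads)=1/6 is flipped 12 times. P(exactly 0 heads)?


Binomial: P(X=0) = C(12,0)×p^0×(1-p)^12
= 1 × 1 × 244140625/2176782336 = 244140625/2176782336

P(X=0) = 244140625/2176782336 ≈ 11.22%


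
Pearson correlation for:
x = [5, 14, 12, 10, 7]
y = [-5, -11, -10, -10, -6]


n=5, Σx=48, Σy=-42, Σxy=-441, Σx²=514, Σy²=382
r = (5×(-441) - 48×(-42))/√((5×514 - 48²)(5×382 - (-42)²))
= -189/√(266×146) = -189/√38836 ≈ -189/197.0685 ≈ -0.9591

r ≈ -0.9591


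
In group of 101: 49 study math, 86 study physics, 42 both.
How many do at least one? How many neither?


|A∪B| = 49+86-42 = 93
Neither = 101-93 = 8

At least one: 93; Neither: 8


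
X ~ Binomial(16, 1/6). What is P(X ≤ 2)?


P(X ≤ 2) = Σ P(X=i) for i=0..2
P(X=0) = 152587890625/2821109907456
P(X=1) = 30517578125/176319369216
P(X=2) = 30517578125/117546246144
Sum = 152587890625/313456656384

P(X ≤ 2) = 152587890625/313456656384 ≈ 48.68%


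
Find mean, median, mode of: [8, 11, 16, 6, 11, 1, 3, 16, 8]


Sorted: [1, 3, 6, 8, 8, 11, 11, 16, 16]
Mean = 80/9
Median = 8
Freq: {8: 2, 11: 2, 16: 2, 6: 1, 1: 1, 3: 1}
Mode: [8, 11, 16]

Mean=80/9, Median=8, Mode=[8, 11, 16]


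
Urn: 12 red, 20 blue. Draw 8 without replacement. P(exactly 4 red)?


Hypergeometric: C(12,4)×C(20,4)/C(32,8)
= 495×4845/10518300 = 10659/46748

P(X=4) = 10659/46748 ≈ 22.80%


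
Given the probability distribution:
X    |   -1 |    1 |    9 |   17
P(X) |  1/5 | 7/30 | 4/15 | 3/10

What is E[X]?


E[X] = Σ x·P(X=x)
= (-1)×(1/5) + (1)×(7/30) + (9)×(4/15) + (17)×(3/10)
= 113/15

E[X] = 113/15


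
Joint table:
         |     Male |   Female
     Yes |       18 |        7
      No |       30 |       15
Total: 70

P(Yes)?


P(Yes) = (18+7)/70 = 25/70 = 5/14

P(Yes) = 5/14 ≈ 35.71%


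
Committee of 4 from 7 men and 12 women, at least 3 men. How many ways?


Count by #men:
  3M,1W: C(7,3)×C(12,1)=420
  4M,0W: C(7,4)×C(12,0)=35
Total = 455

455


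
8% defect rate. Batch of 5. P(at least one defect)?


P(all good) = (23/25)^5 = 6436343/9765625
P(≥1 defect) = 3329282/9765625

P = 3329282/9765625 ≈ 34.09%


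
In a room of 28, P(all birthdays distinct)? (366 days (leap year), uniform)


P(all different) = Π(366-i)/366 for i=0..27
= (366/366)×(365/366)×...×(339/366)
= 0.346570

P ≈ 0.3466 ≈ 34.66%


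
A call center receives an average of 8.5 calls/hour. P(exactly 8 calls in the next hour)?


Poisson(λ=8.5): P(X=8) = e^(-λ)×λ^k/k!
= e^(-8.5) × 8.5^8 / 8!
≈ 0.000203468369 × 27249052.5039 / 40320 ≈ 0.137508

P(X=8) ≈ 0.137508 ≈ 13.75%


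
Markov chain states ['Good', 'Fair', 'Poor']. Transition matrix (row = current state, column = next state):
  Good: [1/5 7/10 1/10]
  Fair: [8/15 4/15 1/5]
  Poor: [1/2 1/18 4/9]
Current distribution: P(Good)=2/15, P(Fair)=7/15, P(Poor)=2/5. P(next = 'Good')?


P(next=Good) = Σᵢ P(now=i)×P(i→Good)
= 2/15×1/5 + 7/15×8/15 + 2/5×1/2
= 2/75 + 56/225 + 1/5 = 107/225

P = 107/225 ≈ 0.4756


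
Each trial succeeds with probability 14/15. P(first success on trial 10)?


Geometric: P(X=10) = (1-p)^(k-1)×p = (1/15)^9×14/15 = 14/576650390625

P(X=10) = 14/576650390625 ≈ 0.00%


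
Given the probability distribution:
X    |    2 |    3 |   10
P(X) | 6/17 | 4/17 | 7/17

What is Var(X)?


E[X] = 94/17
E[X²] = 760/17
Var(X) = E[X²] - (E[X])² = 760/17 - 8836/289 = 4084/289

Var(X) = 4084/289 ≈ 14.1315


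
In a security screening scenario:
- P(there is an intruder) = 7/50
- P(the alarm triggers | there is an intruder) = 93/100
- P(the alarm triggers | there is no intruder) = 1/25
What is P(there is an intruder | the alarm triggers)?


Using Bayes' theorem:
P(A|B) = P(B|A)·P(A) / P(B)

P(the alarm triggers) = 93/100 × 7/50 + 1/25 × 43/50
= 651/5000 + 43/1250 = 823/5000

P(there is an intruder|the alarm triggers) = (651/5000) / (823/5000) = 651/823

P(there is an intruder|the alarm triggers) = 651/823 ≈ 79.10%


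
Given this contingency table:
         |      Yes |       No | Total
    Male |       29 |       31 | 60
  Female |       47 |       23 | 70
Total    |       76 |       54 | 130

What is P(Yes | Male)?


P(Yes | Male) = 29/(29+31) = 29/60

P(Yes|Male) = 29/60 ≈ 48.33%


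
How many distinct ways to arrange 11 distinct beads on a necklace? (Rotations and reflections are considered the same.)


Free circular arrangements: rotations and reflections both identified.
(n-1)!/2 = 10!/2 = 3628800/2 = 1814400

1814400


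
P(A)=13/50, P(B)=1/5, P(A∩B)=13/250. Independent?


P(A)×P(B) = 13/250
P(A∩B) = 13/250
Equal ✓ → Independent

Yes, independent


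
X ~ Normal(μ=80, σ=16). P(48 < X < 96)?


z₁=(48-80)/16=-2.0, z₂=(96-80)/16=1.0
P = Φ(1.0) - Φ(-2.0) = 0.841345 - 0.022750 = 0.818595 ≈ 0.8186

P(48 < X < 96) ≈ 0.8186


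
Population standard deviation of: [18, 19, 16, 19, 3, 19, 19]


Mean = 113/7
  (18-113/7)²=169/49
  (19-113/7)²=400/49
  (16-113/7)²=1/49
  (19-113/7)²=400/49
  (3-113/7)²=8464/49
  (19-113/7)²=400/49
  (19-113/7)²=400/49
Σ(x-μ)² = 1462/7
σ² = (1462/7)/7 = 1462/49

σ = √(1462/49) ≈ 5.4623


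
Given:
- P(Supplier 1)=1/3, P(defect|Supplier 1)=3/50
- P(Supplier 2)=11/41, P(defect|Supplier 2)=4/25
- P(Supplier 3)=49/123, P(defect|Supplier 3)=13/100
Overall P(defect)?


P(B) = Σ P(B|Aᵢ)×P(Aᵢ)
  3/50×1/3 = 1/50
  4/25×11/41 = 44/1025
  13/100×49/123 = 637/12300
Sum = 1411/12300

P(defect) = 1411/12300 ≈ 11.47%


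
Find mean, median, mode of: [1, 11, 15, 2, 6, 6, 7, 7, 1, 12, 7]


Sorted: [1, 1, 2, 6, 6, 7, 7, 7, 11, 12, 15]
Mean = 75/11
Median = 7
Freq: {1: 2, 11: 1, 15: 1, 2: 1, 6: 2, 7: 3, 12: 1}
Mode: [7]

Mean=75/11, Median=7, Mode=7


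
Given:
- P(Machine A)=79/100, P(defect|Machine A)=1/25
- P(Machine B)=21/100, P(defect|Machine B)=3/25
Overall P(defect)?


P(B) = Σ P(B|Aᵢ)×P(Aᵢ)
  1/25×79/100 = 79/2500
  3/25×21/100 = 63/2500
Sum = 71/1250

P(defect) = 71/1250 ≈ 5.68%


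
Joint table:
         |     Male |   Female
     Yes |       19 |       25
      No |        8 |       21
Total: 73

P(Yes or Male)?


P(Yes∨Male) = P(Yes) + P(Male) - P(Yes∧Male)
= (44 + 27 - 19)/73 = 52/73

P = 52/73 ≈ 71.23%


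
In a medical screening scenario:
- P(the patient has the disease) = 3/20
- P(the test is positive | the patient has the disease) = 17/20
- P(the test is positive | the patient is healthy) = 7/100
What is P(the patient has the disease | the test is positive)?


Using Bayes' theorem:
P(A|B) = P(B|A)·P(A) / P(B)

P(the test is positive) = 17/20 × 3/20 + 7/100 × 17/20
= 51/400 + 119/2000 = 187/1000

P(the patient has the disease|the test is positive) = (51/400) / (187/1000) = 15/22

P(the patient has the disease|the test is positive) = 15/22 ≈ 68.18%


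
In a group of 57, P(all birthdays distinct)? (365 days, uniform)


P(all different) = Π(365-i)/365 for i=0..56
= (365/365)×(364/365)×...×(309/365)
= 0.009878

P ≈ 0.0099 ≈ 0.99%


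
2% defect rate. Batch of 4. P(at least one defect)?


P(all good) = (49/50)^4 = 5764801/6250000
P(≥1 defect) = 485199/6250000

P = 485199/6250000 ≈ 7.76%


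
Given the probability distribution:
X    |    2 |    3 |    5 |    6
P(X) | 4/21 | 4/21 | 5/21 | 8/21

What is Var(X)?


E[X] = 31/7
E[X²] = 155/7
Var(X) = E[X²] - (E[X])² = 155/7 - 961/49 = 124/49

Var(X) = 124/49 ≈ 2.5306


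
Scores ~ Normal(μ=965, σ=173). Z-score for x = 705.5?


z = (x - μ)/σ = (705.5 - 965)/173 = -1.5

z = -1.5


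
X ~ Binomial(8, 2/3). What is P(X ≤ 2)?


P(X ≤ 2) = Σ P(X=i) for i=0..2
P(X=0) = 1/6561
P(X=1) = 16/6561
P(X=2) = 112/6561
Sum = 43/2187

P(X ≤ 2) = 43/2187 ≈ 1.97%
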